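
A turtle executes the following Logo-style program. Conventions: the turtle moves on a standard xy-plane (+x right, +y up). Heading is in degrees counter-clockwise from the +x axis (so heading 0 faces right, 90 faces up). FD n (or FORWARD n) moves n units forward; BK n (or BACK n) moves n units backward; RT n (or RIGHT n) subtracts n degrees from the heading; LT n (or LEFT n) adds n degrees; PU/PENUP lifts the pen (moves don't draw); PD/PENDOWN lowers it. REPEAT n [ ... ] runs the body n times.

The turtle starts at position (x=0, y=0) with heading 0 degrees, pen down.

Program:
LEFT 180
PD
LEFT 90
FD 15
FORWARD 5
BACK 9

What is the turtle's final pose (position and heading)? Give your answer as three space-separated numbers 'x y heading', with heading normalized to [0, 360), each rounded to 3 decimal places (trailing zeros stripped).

Answer: 0 -11 270

Derivation:
Executing turtle program step by step:
Start: pos=(0,0), heading=0, pen down
LT 180: heading 0 -> 180
PD: pen down
LT 90: heading 180 -> 270
FD 15: (0,0) -> (0,-15) [heading=270, draw]
FD 5: (0,-15) -> (0,-20) [heading=270, draw]
BK 9: (0,-20) -> (0,-11) [heading=270, draw]
Final: pos=(0,-11), heading=270, 3 segment(s) drawn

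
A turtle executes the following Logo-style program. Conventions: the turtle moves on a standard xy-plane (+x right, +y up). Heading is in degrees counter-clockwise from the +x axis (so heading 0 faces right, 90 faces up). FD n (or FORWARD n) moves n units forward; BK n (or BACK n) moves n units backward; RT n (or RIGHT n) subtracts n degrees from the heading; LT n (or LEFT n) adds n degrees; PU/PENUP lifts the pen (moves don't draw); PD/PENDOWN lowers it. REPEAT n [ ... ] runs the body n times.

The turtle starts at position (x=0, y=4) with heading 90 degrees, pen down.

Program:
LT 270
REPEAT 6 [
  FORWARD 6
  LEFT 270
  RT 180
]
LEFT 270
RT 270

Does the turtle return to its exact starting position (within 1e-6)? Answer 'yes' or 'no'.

Answer: no

Derivation:
Executing turtle program step by step:
Start: pos=(0,4), heading=90, pen down
LT 270: heading 90 -> 0
REPEAT 6 [
  -- iteration 1/6 --
  FD 6: (0,4) -> (6,4) [heading=0, draw]
  LT 270: heading 0 -> 270
  RT 180: heading 270 -> 90
  -- iteration 2/6 --
  FD 6: (6,4) -> (6,10) [heading=90, draw]
  LT 270: heading 90 -> 0
  RT 180: heading 0 -> 180
  -- iteration 3/6 --
  FD 6: (6,10) -> (0,10) [heading=180, draw]
  LT 270: heading 180 -> 90
  RT 180: heading 90 -> 270
  -- iteration 4/6 --
  FD 6: (0,10) -> (0,4) [heading=270, draw]
  LT 270: heading 270 -> 180
  RT 180: heading 180 -> 0
  -- iteration 5/6 --
  FD 6: (0,4) -> (6,4) [heading=0, draw]
  LT 270: heading 0 -> 270
  RT 180: heading 270 -> 90
  -- iteration 6/6 --
  FD 6: (6,4) -> (6,10) [heading=90, draw]
  LT 270: heading 90 -> 0
  RT 180: heading 0 -> 180
]
LT 270: heading 180 -> 90
RT 270: heading 90 -> 180
Final: pos=(6,10), heading=180, 6 segment(s) drawn

Start position: (0, 4)
Final position: (6, 10)
Distance = 8.485; >= 1e-6 -> NOT closed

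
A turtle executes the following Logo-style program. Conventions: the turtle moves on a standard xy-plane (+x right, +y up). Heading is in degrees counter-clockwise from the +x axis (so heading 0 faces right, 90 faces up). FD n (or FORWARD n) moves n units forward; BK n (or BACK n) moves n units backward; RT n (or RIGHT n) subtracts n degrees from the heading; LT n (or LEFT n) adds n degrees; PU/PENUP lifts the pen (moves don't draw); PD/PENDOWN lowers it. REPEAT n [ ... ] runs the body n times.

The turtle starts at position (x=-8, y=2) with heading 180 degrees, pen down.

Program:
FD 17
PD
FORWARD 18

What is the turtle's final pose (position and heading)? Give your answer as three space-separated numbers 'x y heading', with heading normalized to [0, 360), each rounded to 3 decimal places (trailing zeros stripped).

Answer: -43 2 180

Derivation:
Executing turtle program step by step:
Start: pos=(-8,2), heading=180, pen down
FD 17: (-8,2) -> (-25,2) [heading=180, draw]
PD: pen down
FD 18: (-25,2) -> (-43,2) [heading=180, draw]
Final: pos=(-43,2), heading=180, 2 segment(s) drawn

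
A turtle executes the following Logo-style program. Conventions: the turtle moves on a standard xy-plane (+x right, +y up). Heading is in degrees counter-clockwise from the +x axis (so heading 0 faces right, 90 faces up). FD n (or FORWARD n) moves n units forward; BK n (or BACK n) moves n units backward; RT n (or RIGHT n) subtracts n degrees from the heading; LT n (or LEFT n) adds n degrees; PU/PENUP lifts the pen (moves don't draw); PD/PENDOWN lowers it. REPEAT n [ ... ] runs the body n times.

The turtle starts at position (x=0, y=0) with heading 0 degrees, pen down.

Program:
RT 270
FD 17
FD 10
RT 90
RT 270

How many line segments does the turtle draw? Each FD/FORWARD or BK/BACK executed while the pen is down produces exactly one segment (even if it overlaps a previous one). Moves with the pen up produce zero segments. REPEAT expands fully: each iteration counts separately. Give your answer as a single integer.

Executing turtle program step by step:
Start: pos=(0,0), heading=0, pen down
RT 270: heading 0 -> 90
FD 17: (0,0) -> (0,17) [heading=90, draw]
FD 10: (0,17) -> (0,27) [heading=90, draw]
RT 90: heading 90 -> 0
RT 270: heading 0 -> 90
Final: pos=(0,27), heading=90, 2 segment(s) drawn
Segments drawn: 2

Answer: 2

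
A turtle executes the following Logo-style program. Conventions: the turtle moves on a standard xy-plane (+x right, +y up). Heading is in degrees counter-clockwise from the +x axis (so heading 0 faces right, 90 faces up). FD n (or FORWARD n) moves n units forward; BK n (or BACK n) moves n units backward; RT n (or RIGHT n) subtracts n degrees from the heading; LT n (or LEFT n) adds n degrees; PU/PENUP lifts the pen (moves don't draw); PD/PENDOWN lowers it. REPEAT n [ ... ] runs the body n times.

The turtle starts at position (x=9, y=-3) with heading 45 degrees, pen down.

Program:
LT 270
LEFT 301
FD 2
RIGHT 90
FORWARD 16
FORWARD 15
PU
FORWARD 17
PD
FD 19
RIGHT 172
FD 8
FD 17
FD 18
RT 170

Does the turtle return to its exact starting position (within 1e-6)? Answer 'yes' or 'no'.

Answer: no

Derivation:
Executing turtle program step by step:
Start: pos=(9,-3), heading=45, pen down
LT 270: heading 45 -> 315
LT 301: heading 315 -> 256
FD 2: (9,-3) -> (8.516,-4.941) [heading=256, draw]
RT 90: heading 256 -> 166
FD 16: (8.516,-4.941) -> (-7.009,-1.07) [heading=166, draw]
FD 15: (-7.009,-1.07) -> (-21.563,2.559) [heading=166, draw]
PU: pen up
FD 17: (-21.563,2.559) -> (-38.058,6.672) [heading=166, move]
PD: pen down
FD 19: (-38.058,6.672) -> (-56.494,11.268) [heading=166, draw]
RT 172: heading 166 -> 354
FD 8: (-56.494,11.268) -> (-48.537,10.432) [heading=354, draw]
FD 17: (-48.537,10.432) -> (-31.631,8.655) [heading=354, draw]
FD 18: (-31.631,8.655) -> (-13.729,6.773) [heading=354, draw]
RT 170: heading 354 -> 184
Final: pos=(-13.729,6.773), heading=184, 7 segment(s) drawn

Start position: (9, -3)
Final position: (-13.729, 6.773)
Distance = 24.741; >= 1e-6 -> NOT closed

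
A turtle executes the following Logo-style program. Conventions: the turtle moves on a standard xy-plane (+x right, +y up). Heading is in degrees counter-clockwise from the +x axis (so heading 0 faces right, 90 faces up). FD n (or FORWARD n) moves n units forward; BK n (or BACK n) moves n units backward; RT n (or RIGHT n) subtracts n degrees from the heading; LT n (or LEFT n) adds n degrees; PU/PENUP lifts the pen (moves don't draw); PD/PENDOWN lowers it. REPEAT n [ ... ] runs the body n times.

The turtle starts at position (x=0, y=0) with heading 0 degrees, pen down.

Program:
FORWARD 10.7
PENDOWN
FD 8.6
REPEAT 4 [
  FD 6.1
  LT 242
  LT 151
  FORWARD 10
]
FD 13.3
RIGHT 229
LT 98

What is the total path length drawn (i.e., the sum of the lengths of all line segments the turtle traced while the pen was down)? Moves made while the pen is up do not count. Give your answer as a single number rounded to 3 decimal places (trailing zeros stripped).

Executing turtle program step by step:
Start: pos=(0,0), heading=0, pen down
FD 10.7: (0,0) -> (10.7,0) [heading=0, draw]
PD: pen down
FD 8.6: (10.7,0) -> (19.3,0) [heading=0, draw]
REPEAT 4 [
  -- iteration 1/4 --
  FD 6.1: (19.3,0) -> (25.4,0) [heading=0, draw]
  LT 242: heading 0 -> 242
  LT 151: heading 242 -> 33
  FD 10: (25.4,0) -> (33.787,5.446) [heading=33, draw]
  -- iteration 2/4 --
  FD 6.1: (33.787,5.446) -> (38.903,8.769) [heading=33, draw]
  LT 242: heading 33 -> 275
  LT 151: heading 275 -> 66
  FD 10: (38.903,8.769) -> (42.97,17.904) [heading=66, draw]
  -- iteration 3/4 --
  FD 6.1: (42.97,17.904) -> (45.451,23.477) [heading=66, draw]
  LT 242: heading 66 -> 308
  LT 151: heading 308 -> 99
  FD 10: (45.451,23.477) -> (43.887,33.354) [heading=99, draw]
  -- iteration 4/4 --
  FD 6.1: (43.887,33.354) -> (42.932,39.379) [heading=99, draw]
  LT 242: heading 99 -> 341
  LT 151: heading 341 -> 132
  FD 10: (42.932,39.379) -> (36.241,46.81) [heading=132, draw]
]
FD 13.3: (36.241,46.81) -> (27.342,56.694) [heading=132, draw]
RT 229: heading 132 -> 263
LT 98: heading 263 -> 1
Final: pos=(27.342,56.694), heading=1, 11 segment(s) drawn

Segment lengths:
  seg 1: (0,0) -> (10.7,0), length = 10.7
  seg 2: (10.7,0) -> (19.3,0), length = 8.6
  seg 3: (19.3,0) -> (25.4,0), length = 6.1
  seg 4: (25.4,0) -> (33.787,5.446), length = 10
  seg 5: (33.787,5.446) -> (38.903,8.769), length = 6.1
  seg 6: (38.903,8.769) -> (42.97,17.904), length = 10
  seg 7: (42.97,17.904) -> (45.451,23.477), length = 6.1
  seg 8: (45.451,23.477) -> (43.887,33.354), length = 10
  seg 9: (43.887,33.354) -> (42.932,39.379), length = 6.1
  seg 10: (42.932,39.379) -> (36.241,46.81), length = 10
  seg 11: (36.241,46.81) -> (27.342,56.694), length = 13.3
Total = 97

Answer: 97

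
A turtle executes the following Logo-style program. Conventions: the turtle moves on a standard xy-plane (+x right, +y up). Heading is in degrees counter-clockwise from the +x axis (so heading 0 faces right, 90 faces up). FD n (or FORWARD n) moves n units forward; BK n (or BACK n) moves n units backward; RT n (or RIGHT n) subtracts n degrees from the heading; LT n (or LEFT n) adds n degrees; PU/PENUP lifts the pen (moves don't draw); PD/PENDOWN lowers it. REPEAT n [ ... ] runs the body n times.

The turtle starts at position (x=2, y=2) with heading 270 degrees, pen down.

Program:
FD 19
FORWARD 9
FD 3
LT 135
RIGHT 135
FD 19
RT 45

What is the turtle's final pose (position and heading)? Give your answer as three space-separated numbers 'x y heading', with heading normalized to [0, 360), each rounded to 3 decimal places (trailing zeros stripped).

Answer: 2 -48 225

Derivation:
Executing turtle program step by step:
Start: pos=(2,2), heading=270, pen down
FD 19: (2,2) -> (2,-17) [heading=270, draw]
FD 9: (2,-17) -> (2,-26) [heading=270, draw]
FD 3: (2,-26) -> (2,-29) [heading=270, draw]
LT 135: heading 270 -> 45
RT 135: heading 45 -> 270
FD 19: (2,-29) -> (2,-48) [heading=270, draw]
RT 45: heading 270 -> 225
Final: pos=(2,-48), heading=225, 4 segment(s) drawn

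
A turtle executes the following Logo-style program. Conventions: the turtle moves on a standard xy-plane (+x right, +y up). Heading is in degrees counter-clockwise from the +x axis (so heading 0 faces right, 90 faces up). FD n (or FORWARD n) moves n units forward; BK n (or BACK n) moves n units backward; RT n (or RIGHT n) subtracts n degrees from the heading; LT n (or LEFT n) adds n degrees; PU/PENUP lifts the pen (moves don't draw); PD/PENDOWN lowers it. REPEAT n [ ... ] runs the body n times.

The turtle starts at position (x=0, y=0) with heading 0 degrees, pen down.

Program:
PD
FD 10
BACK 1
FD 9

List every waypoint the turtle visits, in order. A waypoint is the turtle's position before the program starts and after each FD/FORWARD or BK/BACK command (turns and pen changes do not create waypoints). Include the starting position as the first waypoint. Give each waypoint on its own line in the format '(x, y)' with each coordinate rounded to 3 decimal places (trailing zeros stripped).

Answer: (0, 0)
(10, 0)
(9, 0)
(18, 0)

Derivation:
Executing turtle program step by step:
Start: pos=(0,0), heading=0, pen down
PD: pen down
FD 10: (0,0) -> (10,0) [heading=0, draw]
BK 1: (10,0) -> (9,0) [heading=0, draw]
FD 9: (9,0) -> (18,0) [heading=0, draw]
Final: pos=(18,0), heading=0, 3 segment(s) drawn
Waypoints (4 total):
(0, 0)
(10, 0)
(9, 0)
(18, 0)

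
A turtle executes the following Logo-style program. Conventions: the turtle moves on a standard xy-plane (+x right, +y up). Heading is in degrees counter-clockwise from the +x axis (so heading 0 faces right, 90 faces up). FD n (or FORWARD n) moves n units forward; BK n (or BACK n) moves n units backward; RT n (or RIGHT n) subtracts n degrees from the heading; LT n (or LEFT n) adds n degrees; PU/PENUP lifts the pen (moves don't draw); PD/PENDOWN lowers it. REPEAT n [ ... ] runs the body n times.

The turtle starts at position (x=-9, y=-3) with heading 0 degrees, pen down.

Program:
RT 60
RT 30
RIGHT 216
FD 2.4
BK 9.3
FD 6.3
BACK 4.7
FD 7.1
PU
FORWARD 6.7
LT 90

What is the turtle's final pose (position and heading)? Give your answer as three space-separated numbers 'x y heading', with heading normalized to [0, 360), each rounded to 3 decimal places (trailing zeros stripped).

Executing turtle program step by step:
Start: pos=(-9,-3), heading=0, pen down
RT 60: heading 0 -> 300
RT 30: heading 300 -> 270
RT 216: heading 270 -> 54
FD 2.4: (-9,-3) -> (-7.589,-1.058) [heading=54, draw]
BK 9.3: (-7.589,-1.058) -> (-13.056,-8.582) [heading=54, draw]
FD 6.3: (-13.056,-8.582) -> (-9.353,-3.485) [heading=54, draw]
BK 4.7: (-9.353,-3.485) -> (-12.115,-7.288) [heading=54, draw]
FD 7.1: (-12.115,-7.288) -> (-7.942,-1.544) [heading=54, draw]
PU: pen up
FD 6.7: (-7.942,-1.544) -> (-4.004,3.877) [heading=54, move]
LT 90: heading 54 -> 144
Final: pos=(-4.004,3.877), heading=144, 5 segment(s) drawn

Answer: -4.004 3.877 144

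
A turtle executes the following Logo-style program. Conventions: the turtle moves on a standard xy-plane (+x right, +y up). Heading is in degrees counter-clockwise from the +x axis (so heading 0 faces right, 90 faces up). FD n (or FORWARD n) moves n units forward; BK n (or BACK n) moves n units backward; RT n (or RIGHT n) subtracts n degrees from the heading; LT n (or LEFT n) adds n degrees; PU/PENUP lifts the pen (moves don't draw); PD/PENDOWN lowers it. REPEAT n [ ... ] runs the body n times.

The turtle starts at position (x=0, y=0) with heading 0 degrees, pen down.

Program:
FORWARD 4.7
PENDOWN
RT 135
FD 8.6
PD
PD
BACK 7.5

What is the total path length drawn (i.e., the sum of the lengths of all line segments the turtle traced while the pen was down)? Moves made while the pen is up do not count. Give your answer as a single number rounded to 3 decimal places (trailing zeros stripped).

Executing turtle program step by step:
Start: pos=(0,0), heading=0, pen down
FD 4.7: (0,0) -> (4.7,0) [heading=0, draw]
PD: pen down
RT 135: heading 0 -> 225
FD 8.6: (4.7,0) -> (-1.381,-6.081) [heading=225, draw]
PD: pen down
PD: pen down
BK 7.5: (-1.381,-6.081) -> (3.922,-0.778) [heading=225, draw]
Final: pos=(3.922,-0.778), heading=225, 3 segment(s) drawn

Segment lengths:
  seg 1: (0,0) -> (4.7,0), length = 4.7
  seg 2: (4.7,0) -> (-1.381,-6.081), length = 8.6
  seg 3: (-1.381,-6.081) -> (3.922,-0.778), length = 7.5
Total = 20.8

Answer: 20.8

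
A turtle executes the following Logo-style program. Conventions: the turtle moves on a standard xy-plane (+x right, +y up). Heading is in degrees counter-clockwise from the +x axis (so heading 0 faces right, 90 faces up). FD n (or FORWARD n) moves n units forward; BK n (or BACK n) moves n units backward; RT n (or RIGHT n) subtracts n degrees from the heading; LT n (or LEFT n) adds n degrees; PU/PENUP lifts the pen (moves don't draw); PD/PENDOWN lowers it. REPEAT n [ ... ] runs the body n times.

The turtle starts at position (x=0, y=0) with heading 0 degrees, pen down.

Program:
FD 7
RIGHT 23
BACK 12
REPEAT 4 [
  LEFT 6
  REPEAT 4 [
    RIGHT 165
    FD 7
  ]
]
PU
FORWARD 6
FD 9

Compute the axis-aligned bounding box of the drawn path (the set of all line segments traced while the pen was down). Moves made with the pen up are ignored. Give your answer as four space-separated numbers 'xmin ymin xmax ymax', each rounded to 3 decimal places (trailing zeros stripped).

Answer: -11.042 0 7 8.575

Derivation:
Executing turtle program step by step:
Start: pos=(0,0), heading=0, pen down
FD 7: (0,0) -> (7,0) [heading=0, draw]
RT 23: heading 0 -> 337
BK 12: (7,0) -> (-4.046,4.689) [heading=337, draw]
REPEAT 4 [
  -- iteration 1/4 --
  LT 6: heading 337 -> 343
  REPEAT 4 [
    -- iteration 1/4 --
    RT 165: heading 343 -> 178
    FD 7: (-4.046,4.689) -> (-11.042,4.933) [heading=178, draw]
    -- iteration 2/4 --
    RT 165: heading 178 -> 13
    FD 7: (-11.042,4.933) -> (-4.221,6.508) [heading=13, draw]
    -- iteration 3/4 --
    RT 165: heading 13 -> 208
    FD 7: (-4.221,6.508) -> (-10.402,3.221) [heading=208, draw]
    -- iteration 4/4 --
    RT 165: heading 208 -> 43
    FD 7: (-10.402,3.221) -> (-5.282,7.995) [heading=43, draw]
  ]
  -- iteration 2/4 --
  LT 6: heading 43 -> 49
  REPEAT 4 [
    -- iteration 1/4 --
    RT 165: heading 49 -> 244
    FD 7: (-5.282,7.995) -> (-8.351,1.704) [heading=244, draw]
    -- iteration 2/4 --
    RT 165: heading 244 -> 79
    FD 7: (-8.351,1.704) -> (-7.015,8.575) [heading=79, draw]
    -- iteration 3/4 --
    RT 165: heading 79 -> 274
    FD 7: (-7.015,8.575) -> (-6.527,1.592) [heading=274, draw]
    -- iteration 4/4 --
    RT 165: heading 274 -> 109
    FD 7: (-6.527,1.592) -> (-8.806,8.211) [heading=109, draw]
  ]
  -- iteration 3/4 --
  LT 6: heading 109 -> 115
  REPEAT 4 [
    -- iteration 1/4 --
    RT 165: heading 115 -> 310
    FD 7: (-8.806,8.211) -> (-4.306,2.849) [heading=310, draw]
    -- iteration 2/4 --
    RT 165: heading 310 -> 145
    FD 7: (-4.306,2.849) -> (-10.041,6.864) [heading=145, draw]
    -- iteration 3/4 --
    RT 165: heading 145 -> 340
    FD 7: (-10.041,6.864) -> (-3.463,4.47) [heading=340, draw]
    -- iteration 4/4 --
    RT 165: heading 340 -> 175
    FD 7: (-3.463,4.47) -> (-10.436,5.08) [heading=175, draw]
  ]
  -- iteration 4/4 --
  LT 6: heading 175 -> 181
  REPEAT 4 [
    -- iteration 1/4 --
    RT 165: heading 181 -> 16
    FD 7: (-10.436,5.08) -> (-3.707,7.009) [heading=16, draw]
    -- iteration 2/4 --
    RT 165: heading 16 -> 211
    FD 7: (-3.707,7.009) -> (-9.707,3.404) [heading=211, draw]
    -- iteration 3/4 --
    RT 165: heading 211 -> 46
    FD 7: (-9.707,3.404) -> (-4.845,8.439) [heading=46, draw]
    -- iteration 4/4 --
    RT 165: heading 46 -> 241
    FD 7: (-4.845,8.439) -> (-8.238,2.317) [heading=241, draw]
  ]
]
PU: pen up
FD 6: (-8.238,2.317) -> (-11.147,-2.931) [heading=241, move]
FD 9: (-11.147,-2.931) -> (-15.511,-10.802) [heading=241, move]
Final: pos=(-15.511,-10.802), heading=241, 18 segment(s) drawn

Segment endpoints: x in {-11.042, -10.436, -10.402, -10.041, -9.707, -8.806, -8.351, -8.238, -7.015, -6.527, -5.282, -4.845, -4.306, -4.221, -4.046, -3.707, -3.463, 0, 7}, y in {0, 1.592, 1.704, 2.317, 2.849, 3.221, 3.404, 4.47, 4.689, 4.933, 5.08, 6.508, 6.864, 7.009, 7.995, 8.211, 8.439, 8.575}
xmin=-11.042, ymin=0, xmax=7, ymax=8.575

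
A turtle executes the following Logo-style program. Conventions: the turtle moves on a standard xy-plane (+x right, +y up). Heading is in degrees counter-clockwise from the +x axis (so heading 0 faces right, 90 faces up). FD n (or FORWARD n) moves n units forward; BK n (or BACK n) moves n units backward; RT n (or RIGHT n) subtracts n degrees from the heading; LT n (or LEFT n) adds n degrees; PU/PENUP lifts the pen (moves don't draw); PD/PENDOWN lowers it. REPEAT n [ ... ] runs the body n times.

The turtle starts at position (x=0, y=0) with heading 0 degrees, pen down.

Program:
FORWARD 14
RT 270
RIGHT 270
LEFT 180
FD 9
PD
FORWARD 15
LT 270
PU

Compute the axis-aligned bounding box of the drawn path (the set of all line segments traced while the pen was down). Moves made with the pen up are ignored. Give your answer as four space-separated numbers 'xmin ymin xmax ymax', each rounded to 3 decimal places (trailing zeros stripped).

Executing turtle program step by step:
Start: pos=(0,0), heading=0, pen down
FD 14: (0,0) -> (14,0) [heading=0, draw]
RT 270: heading 0 -> 90
RT 270: heading 90 -> 180
LT 180: heading 180 -> 0
FD 9: (14,0) -> (23,0) [heading=0, draw]
PD: pen down
FD 15: (23,0) -> (38,0) [heading=0, draw]
LT 270: heading 0 -> 270
PU: pen up
Final: pos=(38,0), heading=270, 3 segment(s) drawn

Segment endpoints: x in {0, 14, 23, 38}, y in {0, 0, 0}
xmin=0, ymin=0, xmax=38, ymax=0

Answer: 0 0 38 0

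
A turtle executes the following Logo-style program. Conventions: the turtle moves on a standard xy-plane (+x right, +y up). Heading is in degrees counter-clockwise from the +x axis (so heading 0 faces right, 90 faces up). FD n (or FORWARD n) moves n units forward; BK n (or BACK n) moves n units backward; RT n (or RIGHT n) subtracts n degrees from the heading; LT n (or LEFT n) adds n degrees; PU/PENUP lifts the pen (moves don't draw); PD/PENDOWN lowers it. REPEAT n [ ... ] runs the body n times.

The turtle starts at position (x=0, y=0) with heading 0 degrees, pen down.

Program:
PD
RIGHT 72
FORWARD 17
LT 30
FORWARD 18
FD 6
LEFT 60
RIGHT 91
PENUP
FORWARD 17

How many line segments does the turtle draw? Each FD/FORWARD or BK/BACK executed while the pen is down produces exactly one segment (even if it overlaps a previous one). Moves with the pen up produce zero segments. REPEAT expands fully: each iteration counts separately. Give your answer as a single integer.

Executing turtle program step by step:
Start: pos=(0,0), heading=0, pen down
PD: pen down
RT 72: heading 0 -> 288
FD 17: (0,0) -> (5.253,-16.168) [heading=288, draw]
LT 30: heading 288 -> 318
FD 18: (5.253,-16.168) -> (18.63,-28.212) [heading=318, draw]
FD 6: (18.63,-28.212) -> (23.089,-32.227) [heading=318, draw]
LT 60: heading 318 -> 18
RT 91: heading 18 -> 287
PU: pen up
FD 17: (23.089,-32.227) -> (28.059,-48.484) [heading=287, move]
Final: pos=(28.059,-48.484), heading=287, 3 segment(s) drawn
Segments drawn: 3

Answer: 3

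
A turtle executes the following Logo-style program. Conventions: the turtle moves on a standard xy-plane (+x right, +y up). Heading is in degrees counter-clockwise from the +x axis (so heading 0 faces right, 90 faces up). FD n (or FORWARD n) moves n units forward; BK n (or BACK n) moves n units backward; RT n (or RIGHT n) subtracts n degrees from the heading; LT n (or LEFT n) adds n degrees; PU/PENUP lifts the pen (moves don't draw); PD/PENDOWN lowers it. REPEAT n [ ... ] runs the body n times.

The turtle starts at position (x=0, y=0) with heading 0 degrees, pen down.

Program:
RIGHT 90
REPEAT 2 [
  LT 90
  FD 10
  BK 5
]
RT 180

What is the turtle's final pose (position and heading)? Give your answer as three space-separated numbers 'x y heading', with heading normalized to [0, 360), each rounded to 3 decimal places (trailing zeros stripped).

Answer: 5 5 270

Derivation:
Executing turtle program step by step:
Start: pos=(0,0), heading=0, pen down
RT 90: heading 0 -> 270
REPEAT 2 [
  -- iteration 1/2 --
  LT 90: heading 270 -> 0
  FD 10: (0,0) -> (10,0) [heading=0, draw]
  BK 5: (10,0) -> (5,0) [heading=0, draw]
  -- iteration 2/2 --
  LT 90: heading 0 -> 90
  FD 10: (5,0) -> (5,10) [heading=90, draw]
  BK 5: (5,10) -> (5,5) [heading=90, draw]
]
RT 180: heading 90 -> 270
Final: pos=(5,5), heading=270, 4 segment(s) drawn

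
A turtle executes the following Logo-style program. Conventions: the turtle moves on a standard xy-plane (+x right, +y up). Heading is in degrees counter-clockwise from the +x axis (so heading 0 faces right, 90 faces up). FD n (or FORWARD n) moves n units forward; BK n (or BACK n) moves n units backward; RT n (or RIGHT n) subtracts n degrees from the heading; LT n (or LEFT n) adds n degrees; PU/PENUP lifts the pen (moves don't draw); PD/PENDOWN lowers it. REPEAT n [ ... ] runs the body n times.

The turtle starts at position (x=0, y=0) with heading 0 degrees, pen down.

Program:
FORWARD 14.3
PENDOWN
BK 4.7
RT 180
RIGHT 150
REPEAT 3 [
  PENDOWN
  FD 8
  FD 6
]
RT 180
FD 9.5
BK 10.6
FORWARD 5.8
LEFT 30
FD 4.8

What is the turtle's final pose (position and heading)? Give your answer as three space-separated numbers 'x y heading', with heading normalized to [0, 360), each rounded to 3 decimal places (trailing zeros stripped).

Answer: 39.503 14.493 240

Derivation:
Executing turtle program step by step:
Start: pos=(0,0), heading=0, pen down
FD 14.3: (0,0) -> (14.3,0) [heading=0, draw]
PD: pen down
BK 4.7: (14.3,0) -> (9.6,0) [heading=0, draw]
RT 180: heading 0 -> 180
RT 150: heading 180 -> 30
REPEAT 3 [
  -- iteration 1/3 --
  PD: pen down
  FD 8: (9.6,0) -> (16.528,4) [heading=30, draw]
  FD 6: (16.528,4) -> (21.724,7) [heading=30, draw]
  -- iteration 2/3 --
  PD: pen down
  FD 8: (21.724,7) -> (28.653,11) [heading=30, draw]
  FD 6: (28.653,11) -> (33.849,14) [heading=30, draw]
  -- iteration 3/3 --
  PD: pen down
  FD 8: (33.849,14) -> (40.777,18) [heading=30, draw]
  FD 6: (40.777,18) -> (45.973,21) [heading=30, draw]
]
RT 180: heading 30 -> 210
FD 9.5: (45.973,21) -> (37.746,16.25) [heading=210, draw]
BK 10.6: (37.746,16.25) -> (46.926,21.55) [heading=210, draw]
FD 5.8: (46.926,21.55) -> (41.903,18.65) [heading=210, draw]
LT 30: heading 210 -> 240
FD 4.8: (41.903,18.65) -> (39.503,14.493) [heading=240, draw]
Final: pos=(39.503,14.493), heading=240, 12 segment(s) drawn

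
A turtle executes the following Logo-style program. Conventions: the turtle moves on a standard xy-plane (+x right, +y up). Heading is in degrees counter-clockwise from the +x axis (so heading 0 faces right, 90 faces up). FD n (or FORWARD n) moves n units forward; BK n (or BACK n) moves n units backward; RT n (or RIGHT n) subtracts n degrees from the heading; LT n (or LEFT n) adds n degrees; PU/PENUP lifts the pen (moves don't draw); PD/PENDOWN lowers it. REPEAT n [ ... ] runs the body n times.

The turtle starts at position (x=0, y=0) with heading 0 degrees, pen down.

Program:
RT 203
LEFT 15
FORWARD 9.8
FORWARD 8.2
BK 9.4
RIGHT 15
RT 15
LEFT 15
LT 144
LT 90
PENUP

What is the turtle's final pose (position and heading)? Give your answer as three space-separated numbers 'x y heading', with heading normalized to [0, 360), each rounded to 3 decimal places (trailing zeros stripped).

Answer: -8.516 1.197 31

Derivation:
Executing turtle program step by step:
Start: pos=(0,0), heading=0, pen down
RT 203: heading 0 -> 157
LT 15: heading 157 -> 172
FD 9.8: (0,0) -> (-9.705,1.364) [heading=172, draw]
FD 8.2: (-9.705,1.364) -> (-17.825,2.505) [heading=172, draw]
BK 9.4: (-17.825,2.505) -> (-8.516,1.197) [heading=172, draw]
RT 15: heading 172 -> 157
RT 15: heading 157 -> 142
LT 15: heading 142 -> 157
LT 144: heading 157 -> 301
LT 90: heading 301 -> 31
PU: pen up
Final: pos=(-8.516,1.197), heading=31, 3 segment(s) drawn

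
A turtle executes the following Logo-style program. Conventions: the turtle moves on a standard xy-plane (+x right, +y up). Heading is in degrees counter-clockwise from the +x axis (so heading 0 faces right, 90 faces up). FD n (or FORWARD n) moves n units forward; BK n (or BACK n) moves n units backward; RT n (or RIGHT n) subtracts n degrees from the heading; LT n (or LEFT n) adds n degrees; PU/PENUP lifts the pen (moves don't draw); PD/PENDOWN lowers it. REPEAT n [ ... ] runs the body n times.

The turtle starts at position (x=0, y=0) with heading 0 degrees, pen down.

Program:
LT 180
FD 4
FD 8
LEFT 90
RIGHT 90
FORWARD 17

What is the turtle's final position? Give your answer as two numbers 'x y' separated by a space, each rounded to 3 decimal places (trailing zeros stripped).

Executing turtle program step by step:
Start: pos=(0,0), heading=0, pen down
LT 180: heading 0 -> 180
FD 4: (0,0) -> (-4,0) [heading=180, draw]
FD 8: (-4,0) -> (-12,0) [heading=180, draw]
LT 90: heading 180 -> 270
RT 90: heading 270 -> 180
FD 17: (-12,0) -> (-29,0) [heading=180, draw]
Final: pos=(-29,0), heading=180, 3 segment(s) drawn

Answer: -29 0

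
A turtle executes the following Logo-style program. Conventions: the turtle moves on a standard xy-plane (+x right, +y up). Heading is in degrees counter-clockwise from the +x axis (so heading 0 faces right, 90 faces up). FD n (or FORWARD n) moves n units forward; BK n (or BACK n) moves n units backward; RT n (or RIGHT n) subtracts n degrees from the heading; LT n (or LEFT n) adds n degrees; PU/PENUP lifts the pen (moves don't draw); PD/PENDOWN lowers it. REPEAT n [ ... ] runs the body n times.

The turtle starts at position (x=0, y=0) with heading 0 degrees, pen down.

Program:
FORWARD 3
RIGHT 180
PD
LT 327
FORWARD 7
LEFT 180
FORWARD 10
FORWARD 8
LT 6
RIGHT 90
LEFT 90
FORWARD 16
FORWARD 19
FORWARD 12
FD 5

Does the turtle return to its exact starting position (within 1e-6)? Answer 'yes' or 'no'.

Answer: no

Derivation:
Executing turtle program step by step:
Start: pos=(0,0), heading=0, pen down
FD 3: (0,0) -> (3,0) [heading=0, draw]
RT 180: heading 0 -> 180
PD: pen down
LT 327: heading 180 -> 147
FD 7: (3,0) -> (-2.871,3.812) [heading=147, draw]
LT 180: heading 147 -> 327
FD 10: (-2.871,3.812) -> (5.516,-1.634) [heading=327, draw]
FD 8: (5.516,-1.634) -> (12.225,-5.991) [heading=327, draw]
LT 6: heading 327 -> 333
RT 90: heading 333 -> 243
LT 90: heading 243 -> 333
FD 16: (12.225,-5.991) -> (26.481,-13.255) [heading=333, draw]
FD 19: (26.481,-13.255) -> (43.411,-21.881) [heading=333, draw]
FD 12: (43.411,-21.881) -> (54.103,-27.329) [heading=333, draw]
FD 5: (54.103,-27.329) -> (58.558,-29.599) [heading=333, draw]
Final: pos=(58.558,-29.599), heading=333, 8 segment(s) drawn

Start position: (0, 0)
Final position: (58.558, -29.599)
Distance = 65.613; >= 1e-6 -> NOT closed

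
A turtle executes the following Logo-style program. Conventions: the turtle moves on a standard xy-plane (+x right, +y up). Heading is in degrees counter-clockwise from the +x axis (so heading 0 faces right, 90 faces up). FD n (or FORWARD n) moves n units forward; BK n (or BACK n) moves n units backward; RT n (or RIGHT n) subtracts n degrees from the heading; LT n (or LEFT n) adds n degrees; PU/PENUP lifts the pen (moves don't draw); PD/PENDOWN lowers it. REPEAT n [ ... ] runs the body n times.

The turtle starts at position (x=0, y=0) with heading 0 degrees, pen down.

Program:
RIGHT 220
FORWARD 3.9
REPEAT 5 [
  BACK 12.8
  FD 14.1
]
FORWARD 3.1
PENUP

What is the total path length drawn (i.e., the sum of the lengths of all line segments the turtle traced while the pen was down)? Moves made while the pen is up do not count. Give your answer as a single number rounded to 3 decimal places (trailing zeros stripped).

Executing turtle program step by step:
Start: pos=(0,0), heading=0, pen down
RT 220: heading 0 -> 140
FD 3.9: (0,0) -> (-2.988,2.507) [heading=140, draw]
REPEAT 5 [
  -- iteration 1/5 --
  BK 12.8: (-2.988,2.507) -> (6.818,-5.721) [heading=140, draw]
  FD 14.1: (6.818,-5.721) -> (-3.983,3.342) [heading=140, draw]
  -- iteration 2/5 --
  BK 12.8: (-3.983,3.342) -> (5.822,-4.885) [heading=140, draw]
  FD 14.1: (5.822,-4.885) -> (-4.979,4.178) [heading=140, draw]
  -- iteration 3/5 --
  BK 12.8: (-4.979,4.178) -> (4.826,-4.05) [heading=140, draw]
  FD 14.1: (4.826,-4.05) -> (-5.975,5.014) [heading=140, draw]
  -- iteration 4/5 --
  BK 12.8: (-5.975,5.014) -> (3.83,-3.214) [heading=140, draw]
  FD 14.1: (3.83,-3.214) -> (-6.971,5.849) [heading=140, draw]
  -- iteration 5/5 --
  BK 12.8: (-6.971,5.849) -> (2.834,-2.378) [heading=140, draw]
  FD 14.1: (2.834,-2.378) -> (-7.967,6.685) [heading=140, draw]
]
FD 3.1: (-7.967,6.685) -> (-10.342,8.678) [heading=140, draw]
PU: pen up
Final: pos=(-10.342,8.678), heading=140, 12 segment(s) drawn

Segment lengths:
  seg 1: (0,0) -> (-2.988,2.507), length = 3.9
  seg 2: (-2.988,2.507) -> (6.818,-5.721), length = 12.8
  seg 3: (6.818,-5.721) -> (-3.983,3.342), length = 14.1
  seg 4: (-3.983,3.342) -> (5.822,-4.885), length = 12.8
  seg 5: (5.822,-4.885) -> (-4.979,4.178), length = 14.1
  seg 6: (-4.979,4.178) -> (4.826,-4.05), length = 12.8
  seg 7: (4.826,-4.05) -> (-5.975,5.014), length = 14.1
  seg 8: (-5.975,5.014) -> (3.83,-3.214), length = 12.8
  seg 9: (3.83,-3.214) -> (-6.971,5.849), length = 14.1
  seg 10: (-6.971,5.849) -> (2.834,-2.378), length = 12.8
  seg 11: (2.834,-2.378) -> (-7.967,6.685), length = 14.1
  seg 12: (-7.967,6.685) -> (-10.342,8.678), length = 3.1
Total = 141.5

Answer: 141.5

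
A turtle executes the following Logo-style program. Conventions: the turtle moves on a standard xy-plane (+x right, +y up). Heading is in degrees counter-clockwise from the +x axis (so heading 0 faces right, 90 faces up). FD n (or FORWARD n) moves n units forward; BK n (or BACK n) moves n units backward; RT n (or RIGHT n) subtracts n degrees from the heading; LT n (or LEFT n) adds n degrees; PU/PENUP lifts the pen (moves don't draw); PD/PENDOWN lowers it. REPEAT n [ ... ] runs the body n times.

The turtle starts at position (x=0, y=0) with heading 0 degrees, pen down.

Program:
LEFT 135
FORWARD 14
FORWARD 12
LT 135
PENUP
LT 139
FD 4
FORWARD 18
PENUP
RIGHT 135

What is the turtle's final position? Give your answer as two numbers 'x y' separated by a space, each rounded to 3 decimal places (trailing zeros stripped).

Executing turtle program step by step:
Start: pos=(0,0), heading=0, pen down
LT 135: heading 0 -> 135
FD 14: (0,0) -> (-9.899,9.899) [heading=135, draw]
FD 12: (-9.899,9.899) -> (-18.385,18.385) [heading=135, draw]
LT 135: heading 135 -> 270
PU: pen up
LT 139: heading 270 -> 49
FD 4: (-18.385,18.385) -> (-15.761,21.404) [heading=49, move]
FD 18: (-15.761,21.404) -> (-3.951,34.988) [heading=49, move]
PU: pen up
RT 135: heading 49 -> 274
Final: pos=(-3.951,34.988), heading=274, 2 segment(s) drawn

Answer: -3.951 34.988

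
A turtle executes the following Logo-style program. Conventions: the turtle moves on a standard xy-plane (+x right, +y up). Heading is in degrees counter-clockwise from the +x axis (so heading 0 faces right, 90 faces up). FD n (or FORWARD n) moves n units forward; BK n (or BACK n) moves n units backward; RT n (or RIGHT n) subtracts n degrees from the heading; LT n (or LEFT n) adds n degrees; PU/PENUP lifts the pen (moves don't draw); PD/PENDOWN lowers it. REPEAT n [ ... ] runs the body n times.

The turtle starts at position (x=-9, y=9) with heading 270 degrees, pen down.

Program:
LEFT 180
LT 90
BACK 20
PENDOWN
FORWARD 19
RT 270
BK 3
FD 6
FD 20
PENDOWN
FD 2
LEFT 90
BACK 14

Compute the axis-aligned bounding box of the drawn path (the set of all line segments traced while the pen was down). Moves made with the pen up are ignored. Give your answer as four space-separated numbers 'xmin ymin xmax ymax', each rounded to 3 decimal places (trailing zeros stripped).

Answer: -22 -16 11 12

Derivation:
Executing turtle program step by step:
Start: pos=(-9,9), heading=270, pen down
LT 180: heading 270 -> 90
LT 90: heading 90 -> 180
BK 20: (-9,9) -> (11,9) [heading=180, draw]
PD: pen down
FD 19: (11,9) -> (-8,9) [heading=180, draw]
RT 270: heading 180 -> 270
BK 3: (-8,9) -> (-8,12) [heading=270, draw]
FD 6: (-8,12) -> (-8,6) [heading=270, draw]
FD 20: (-8,6) -> (-8,-14) [heading=270, draw]
PD: pen down
FD 2: (-8,-14) -> (-8,-16) [heading=270, draw]
LT 90: heading 270 -> 0
BK 14: (-8,-16) -> (-22,-16) [heading=0, draw]
Final: pos=(-22,-16), heading=0, 7 segment(s) drawn

Segment endpoints: x in {-22, -9, -8, -8, -8, 11}, y in {-16, -16, -14, 6, 9, 9, 12}
xmin=-22, ymin=-16, xmax=11, ymax=12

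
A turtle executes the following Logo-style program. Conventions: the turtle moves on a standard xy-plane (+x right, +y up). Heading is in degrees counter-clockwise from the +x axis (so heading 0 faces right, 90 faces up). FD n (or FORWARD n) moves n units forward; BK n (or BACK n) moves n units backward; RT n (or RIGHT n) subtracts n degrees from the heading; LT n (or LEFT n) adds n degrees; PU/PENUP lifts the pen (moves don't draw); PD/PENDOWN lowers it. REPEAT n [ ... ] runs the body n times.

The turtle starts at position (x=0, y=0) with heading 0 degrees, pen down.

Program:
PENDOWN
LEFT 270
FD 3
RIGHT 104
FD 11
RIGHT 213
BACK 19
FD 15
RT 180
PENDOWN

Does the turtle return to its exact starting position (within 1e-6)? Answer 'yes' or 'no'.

Answer: no

Derivation:
Executing turtle program step by step:
Start: pos=(0,0), heading=0, pen down
PD: pen down
LT 270: heading 0 -> 270
FD 3: (0,0) -> (0,-3) [heading=270, draw]
RT 104: heading 270 -> 166
FD 11: (0,-3) -> (-10.673,-0.339) [heading=166, draw]
RT 213: heading 166 -> 313
BK 19: (-10.673,-0.339) -> (-23.631,13.557) [heading=313, draw]
FD 15: (-23.631,13.557) -> (-13.401,2.587) [heading=313, draw]
RT 180: heading 313 -> 133
PD: pen down
Final: pos=(-13.401,2.587), heading=133, 4 segment(s) drawn

Start position: (0, 0)
Final position: (-13.401, 2.587)
Distance = 13.649; >= 1e-6 -> NOT closed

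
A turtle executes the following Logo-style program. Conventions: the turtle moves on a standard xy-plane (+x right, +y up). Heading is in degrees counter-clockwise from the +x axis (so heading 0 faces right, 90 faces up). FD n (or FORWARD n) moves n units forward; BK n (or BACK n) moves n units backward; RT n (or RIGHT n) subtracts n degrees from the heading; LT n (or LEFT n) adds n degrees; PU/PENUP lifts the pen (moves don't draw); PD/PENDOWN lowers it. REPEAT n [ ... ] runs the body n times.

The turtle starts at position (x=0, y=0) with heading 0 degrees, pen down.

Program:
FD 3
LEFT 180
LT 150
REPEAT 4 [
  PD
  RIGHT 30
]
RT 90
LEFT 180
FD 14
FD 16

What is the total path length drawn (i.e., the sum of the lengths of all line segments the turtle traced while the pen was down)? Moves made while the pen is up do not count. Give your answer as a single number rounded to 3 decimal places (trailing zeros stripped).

Answer: 33

Derivation:
Executing turtle program step by step:
Start: pos=(0,0), heading=0, pen down
FD 3: (0,0) -> (3,0) [heading=0, draw]
LT 180: heading 0 -> 180
LT 150: heading 180 -> 330
REPEAT 4 [
  -- iteration 1/4 --
  PD: pen down
  RT 30: heading 330 -> 300
  -- iteration 2/4 --
  PD: pen down
  RT 30: heading 300 -> 270
  -- iteration 3/4 --
  PD: pen down
  RT 30: heading 270 -> 240
  -- iteration 4/4 --
  PD: pen down
  RT 30: heading 240 -> 210
]
RT 90: heading 210 -> 120
LT 180: heading 120 -> 300
FD 14: (3,0) -> (10,-12.124) [heading=300, draw]
FD 16: (10,-12.124) -> (18,-25.981) [heading=300, draw]
Final: pos=(18,-25.981), heading=300, 3 segment(s) drawn

Segment lengths:
  seg 1: (0,0) -> (3,0), length = 3
  seg 2: (3,0) -> (10,-12.124), length = 14
  seg 3: (10,-12.124) -> (18,-25.981), length = 16
Total = 33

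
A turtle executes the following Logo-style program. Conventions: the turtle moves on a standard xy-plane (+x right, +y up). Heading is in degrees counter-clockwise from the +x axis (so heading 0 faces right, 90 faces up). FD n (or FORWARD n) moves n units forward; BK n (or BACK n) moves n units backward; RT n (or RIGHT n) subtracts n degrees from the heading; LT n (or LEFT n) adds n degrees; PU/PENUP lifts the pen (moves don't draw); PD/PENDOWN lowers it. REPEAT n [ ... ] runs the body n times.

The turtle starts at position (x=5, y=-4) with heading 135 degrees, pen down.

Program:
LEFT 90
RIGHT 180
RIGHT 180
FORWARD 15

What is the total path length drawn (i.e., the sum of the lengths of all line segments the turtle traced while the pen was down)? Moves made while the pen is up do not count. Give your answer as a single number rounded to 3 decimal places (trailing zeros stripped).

Answer: 15

Derivation:
Executing turtle program step by step:
Start: pos=(5,-4), heading=135, pen down
LT 90: heading 135 -> 225
RT 180: heading 225 -> 45
RT 180: heading 45 -> 225
FD 15: (5,-4) -> (-5.607,-14.607) [heading=225, draw]
Final: pos=(-5.607,-14.607), heading=225, 1 segment(s) drawn

Segment lengths:
  seg 1: (5,-4) -> (-5.607,-14.607), length = 15
Total = 15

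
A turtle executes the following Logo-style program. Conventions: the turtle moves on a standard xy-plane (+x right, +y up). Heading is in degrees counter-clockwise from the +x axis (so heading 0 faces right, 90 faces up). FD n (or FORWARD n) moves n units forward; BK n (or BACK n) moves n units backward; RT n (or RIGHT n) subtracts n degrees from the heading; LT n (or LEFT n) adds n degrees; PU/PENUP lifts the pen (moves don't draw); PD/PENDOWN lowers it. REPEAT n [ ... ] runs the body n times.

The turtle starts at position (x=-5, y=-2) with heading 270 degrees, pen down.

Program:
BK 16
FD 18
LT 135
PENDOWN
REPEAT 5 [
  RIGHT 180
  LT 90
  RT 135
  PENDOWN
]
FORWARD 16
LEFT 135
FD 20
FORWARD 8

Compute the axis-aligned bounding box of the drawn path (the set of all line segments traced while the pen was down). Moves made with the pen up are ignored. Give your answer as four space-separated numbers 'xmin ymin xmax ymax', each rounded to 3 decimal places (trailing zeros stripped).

Answer: -8.799 -4 11 15.799

Derivation:
Executing turtle program step by step:
Start: pos=(-5,-2), heading=270, pen down
BK 16: (-5,-2) -> (-5,14) [heading=270, draw]
FD 18: (-5,14) -> (-5,-4) [heading=270, draw]
LT 135: heading 270 -> 45
PD: pen down
REPEAT 5 [
  -- iteration 1/5 --
  RT 180: heading 45 -> 225
  LT 90: heading 225 -> 315
  RT 135: heading 315 -> 180
  PD: pen down
  -- iteration 2/5 --
  RT 180: heading 180 -> 0
  LT 90: heading 0 -> 90
  RT 135: heading 90 -> 315
  PD: pen down
  -- iteration 3/5 --
  RT 180: heading 315 -> 135
  LT 90: heading 135 -> 225
  RT 135: heading 225 -> 90
  PD: pen down
  -- iteration 4/5 --
  RT 180: heading 90 -> 270
  LT 90: heading 270 -> 0
  RT 135: heading 0 -> 225
  PD: pen down
  -- iteration 5/5 --
  RT 180: heading 225 -> 45
  LT 90: heading 45 -> 135
  RT 135: heading 135 -> 0
  PD: pen down
]
FD 16: (-5,-4) -> (11,-4) [heading=0, draw]
LT 135: heading 0 -> 135
FD 20: (11,-4) -> (-3.142,10.142) [heading=135, draw]
FD 8: (-3.142,10.142) -> (-8.799,15.799) [heading=135, draw]
Final: pos=(-8.799,15.799), heading=135, 5 segment(s) drawn

Segment endpoints: x in {-8.799, -5, -5, -5, -3.142, 11}, y in {-4, -4, -2, 10.142, 14, 15.799}
xmin=-8.799, ymin=-4, xmax=11, ymax=15.799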